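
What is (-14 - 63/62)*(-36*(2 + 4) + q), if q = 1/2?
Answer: 401261/124 ≈ 3236.0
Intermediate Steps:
q = ½ ≈ 0.50000
(-14 - 63/62)*(-36*(2 + 4) + q) = (-14 - 63/62)*(-36*(2 + 4) + ½) = (-14 - 63*1/62)*(-36*6 + ½) = (-14 - 63/62)*(-6*36 + ½) = -931*(-216 + ½)/62 = -931/62*(-431/2) = 401261/124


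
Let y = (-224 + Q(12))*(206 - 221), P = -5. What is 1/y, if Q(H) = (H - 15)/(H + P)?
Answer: 7/23565 ≈ 0.00029705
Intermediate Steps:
Q(H) = (-15 + H)/(-5 + H) (Q(H) = (H - 15)/(H - 5) = (-15 + H)/(-5 + H))
y = 23565/7 (y = (-224 + (-15 + 12)/(-5 + 12))*(206 - 221) = (-224 - 3/7)*(-15) = -1571/7*(-15) = 23565/7 ≈ 3366.4)
1/y = 1/(23565/7) = 7/23565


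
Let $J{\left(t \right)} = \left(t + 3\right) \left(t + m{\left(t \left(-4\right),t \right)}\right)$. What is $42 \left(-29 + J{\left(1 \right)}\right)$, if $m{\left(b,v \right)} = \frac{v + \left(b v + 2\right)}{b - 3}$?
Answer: $-1026$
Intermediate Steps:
$m{\left(b,v \right)} = \frac{2 + v + b v}{-3 + b}$ ($m{\left(b,v \right)} = \frac{v + \left(2 + b v\right)}{-3 + b} = \frac{2 + v + b v}{-3 + b}$)
$J{\left(t \right)} = \left(3 + t\right) \left(t + \frac{2 + t - 4 t^{2}}{-3 - 4 t}\right)$ ($J{\left(t \right)} = \left(t + 3\right) \left(t + \frac{2 + t + t \left(-4\right) t}{-3 + t \left(-4\right)}\right) = \left(3 + t\right) \left(t + \frac{2 + t + - 4 t t}{-3 - 4 t}\right) = \left(3 + t\right) \left(t + \frac{2 + t - 4 t^{2}}{-3 - 4 t}\right)$)
$42 \left(-29 + J{\left(1 \right)}\right) = 42 \left(-29 + \frac{2 \left(-3 + 2 \cdot 1 + 4 \cdot 1^{3} + 13 \cdot 1^{2}\right)}{3 + 4 \cdot 1}\right) = 42 \left(-29 + \frac{2 \left(-3 + 2 + 4 \cdot 1 + 13 \cdot 1\right)}{3 + 4}\right) = 42 \left(-29 + \frac{2 \left(-3 + 2 + 4 + 13\right)}{7}\right) = 42 \left(-29 + 2 \cdot \frac{1}{7} \cdot 16\right) = 42 \left(-29 + \frac{32}{7}\right) = 42 \left(- \frac{171}{7}\right) = -1026$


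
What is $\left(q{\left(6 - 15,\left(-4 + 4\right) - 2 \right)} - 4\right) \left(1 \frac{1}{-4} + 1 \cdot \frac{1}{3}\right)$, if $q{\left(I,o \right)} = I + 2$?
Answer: $- \frac{11}{12} \approx -0.91667$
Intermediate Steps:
$q{\left(I,o \right)} = 2 + I$
$\left(q{\left(6 - 15,\left(-4 + 4\right) - 2 \right)} - 4\right) \left(1 \frac{1}{-4} + 1 \cdot \frac{1}{3}\right) = \left(\left(2 + \left(6 - 15\right)\right) - 4\right) \left(1 \frac{1}{-4} + 1 \cdot \frac{1}{3}\right) = \left(\left(2 + \left(6 - 15\right)\right) - 4\right) \left(1 \left(- \frac{1}{4}\right) + 1 \cdot \frac{1}{3}\right) = \left(\left(2 - 9\right) - 4\right) \left(- \frac{1}{4} + \frac{1}{3}\right) = \left(-7 - 4\right) \frac{1}{12} = \left(-11\right) \frac{1}{12} = - \frac{11}{12}$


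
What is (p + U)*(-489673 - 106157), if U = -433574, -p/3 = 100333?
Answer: 437680630590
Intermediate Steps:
p = -300999 (p = -3*100333 = -300999)
(p + U)*(-489673 - 106157) = (-300999 - 433574)*(-489673 - 106157) = -734573*(-595830) = 437680630590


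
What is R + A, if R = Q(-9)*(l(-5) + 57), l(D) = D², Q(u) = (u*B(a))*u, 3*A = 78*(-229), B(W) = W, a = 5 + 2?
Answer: 40540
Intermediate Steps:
a = 7
A = -5954 (A = (78*(-229))/3 = (⅓)*(-17862) = -5954)
Q(u) = 7*u² (Q(u) = (u*7)*u = (7*u)*u = 7*u²)
R = 46494 (R = (7*(-9)²)*((-5)² + 57) = (7*81)*(25 + 57) = 567*82 = 46494)
R + A = 46494 - 5954 = 40540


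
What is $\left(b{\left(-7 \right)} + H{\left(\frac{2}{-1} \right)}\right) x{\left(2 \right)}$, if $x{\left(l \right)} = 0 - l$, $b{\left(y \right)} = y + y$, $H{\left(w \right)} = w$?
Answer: $32$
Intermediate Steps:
$b{\left(y \right)} = 2 y$
$x{\left(l \right)} = - l$
$\left(b{\left(-7 \right)} + H{\left(\frac{2}{-1} \right)}\right) x{\left(2 \right)} = \left(2 \left(-7\right) + \frac{2}{-1}\right) \left(\left(-1\right) 2\right) = \left(-14 + 2 \left(-1\right)\right) \left(-2\right) = \left(-14 - 2\right) \left(-2\right) = \left(-16\right) \left(-2\right) = 32$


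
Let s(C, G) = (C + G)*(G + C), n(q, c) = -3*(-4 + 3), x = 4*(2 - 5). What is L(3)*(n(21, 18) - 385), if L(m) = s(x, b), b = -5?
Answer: -110398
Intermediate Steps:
x = -12 (x = 4*(-3) = -12)
n(q, c) = 3 (n(q, c) = -3*(-1) = 3)
s(C, G) = (C + G)² (s(C, G) = (C + G)*(C + G) = (C + G)²)
L(m) = 289 (L(m) = (-12 - 5)² = (-17)² = 289)
L(3)*(n(21, 18) - 385) = 289*(3 - 385) = 289*(-382) = -110398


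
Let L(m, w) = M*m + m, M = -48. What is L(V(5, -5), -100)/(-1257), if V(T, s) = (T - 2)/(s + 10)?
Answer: 47/2095 ≈ 0.022434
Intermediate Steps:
V(T, s) = (-2 + T)/(10 + s)
L(m, w) = -47*m (L(m, w) = -48*m + m = -47*m)
L(V(5, -5), -100)/(-1257) = -47*(-2 + 5)/(10 - 5)/(-1257) = -47*3/5*(-1/1257) = -47*⅗*(-1/1257) = -141/5*(-1/1257) = 47/2095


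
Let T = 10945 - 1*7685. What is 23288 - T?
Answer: 20028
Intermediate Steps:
T = 3260 (T = 10945 - 7685 = 3260)
23288 - T = 23288 - 1*3260 = 23288 - 3260 = 20028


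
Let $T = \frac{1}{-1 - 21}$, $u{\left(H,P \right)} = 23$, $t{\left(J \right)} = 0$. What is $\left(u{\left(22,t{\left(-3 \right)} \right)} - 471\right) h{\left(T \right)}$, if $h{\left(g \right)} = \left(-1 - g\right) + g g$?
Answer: $\frac{51632}{121} \approx 426.71$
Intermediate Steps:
$T = - \frac{1}{22}$ ($T = \frac{1}{-22} = - \frac{1}{22} \approx -0.045455$)
$h{\left(g \right)} = -1 + g^{2} - g$ ($h{\left(g \right)} = \left(-1 - g\right) + g^{2} = -1 + g^{2} - g$)
$\left(u{\left(22,t{\left(-3 \right)} \right)} - 471\right) h{\left(T \right)} = \left(23 - 471\right) \left(-1 + \left(- \frac{1}{22}\right)^{2} - - \frac{1}{22}\right) = - 448 \left(-1 + \frac{1}{484} + \frac{1}{22}\right) = \left(-448\right) \left(- \frac{461}{484}\right) = \frac{51632}{121}$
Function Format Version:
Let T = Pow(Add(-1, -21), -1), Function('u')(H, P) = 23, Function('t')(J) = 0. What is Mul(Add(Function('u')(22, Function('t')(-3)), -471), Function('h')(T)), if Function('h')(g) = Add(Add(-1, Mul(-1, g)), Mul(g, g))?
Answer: Rational(51632, 121) ≈ 426.71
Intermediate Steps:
T = Rational(-1, 22) (T = Pow(-22, -1) = Rational(-1, 22) ≈ -0.045455)
Function('h')(g) = Add(-1, Pow(g, 2), Mul(-1, g)) (Function('h')(g) = Add(Add(-1, Mul(-1, g)), Pow(g, 2)) = Add(-1, Pow(g, 2), Mul(-1, g)))
Mul(Add(Function('u')(22, Function('t')(-3)), -471), Function('h')(T)) = Mul(Add(23, -471), Add(-1, Pow(Rational(-1, 22), 2), Mul(-1, Rational(-1, 22)))) = Mul(-448, Add(-1, Rational(1, 484), Rational(1, 22))) = Mul(-448, Rational(-461, 484)) = Rational(51632, 121)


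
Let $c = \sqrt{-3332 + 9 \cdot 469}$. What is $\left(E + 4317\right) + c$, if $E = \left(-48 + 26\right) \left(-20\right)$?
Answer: $4757 + \sqrt{889} \approx 4786.8$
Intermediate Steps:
$c = \sqrt{889}$ ($c = \sqrt{-3332 + 4221} = \sqrt{889} \approx 29.816$)
$E = 440$ ($E = \left(-22\right) \left(-20\right) = 440$)
$\left(E + 4317\right) + c = \left(440 + 4317\right) + \sqrt{889} = 4757 + \sqrt{889}$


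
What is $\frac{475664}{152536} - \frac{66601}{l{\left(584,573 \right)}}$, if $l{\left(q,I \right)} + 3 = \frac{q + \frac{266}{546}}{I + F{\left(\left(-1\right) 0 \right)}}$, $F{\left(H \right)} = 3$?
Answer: $\frac{1240402801318}{36970913} \approx 33551.0$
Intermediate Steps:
$l{\left(q,I \right)} = -3 + \frac{\frac{19}{39} + q}{3 + I}$ ($l{\left(q,I \right)} = -3 + \frac{q + \frac{266}{546}}{I + 3} = -3 + \frac{q + 266 \cdot \frac{1}{546}}{3 + I} = -3 + \frac{q + \frac{19}{39}}{3 + I} = -3 + \frac{\frac{19}{39} + q}{3 + I}$)
$\frac{475664}{152536} - \frac{66601}{l{\left(584,573 \right)}} = \frac{475664}{152536} - \frac{66601}{\frac{1}{3 + 573} \left(- \frac{332}{39} + 584 - 1719\right)} = 475664 \cdot \frac{1}{152536} - \frac{66601}{\frac{1}{576} \left(- \frac{332}{39} + 584 - 1719\right)} = \frac{59458}{19067} - \frac{66601}{\frac{1}{576} \left(- \frac{44597}{39}\right)} = \frac{59458}{19067} - \frac{66601}{- \frac{44597}{22464}} = \frac{59458}{19067} - - \frac{1496124864}{44597} = \frac{59458}{19067} + \frac{1496124864}{44597} = \frac{1240402801318}{36970913}$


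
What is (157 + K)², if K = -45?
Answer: 12544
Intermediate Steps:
(157 + K)² = (157 - 45)² = 112² = 12544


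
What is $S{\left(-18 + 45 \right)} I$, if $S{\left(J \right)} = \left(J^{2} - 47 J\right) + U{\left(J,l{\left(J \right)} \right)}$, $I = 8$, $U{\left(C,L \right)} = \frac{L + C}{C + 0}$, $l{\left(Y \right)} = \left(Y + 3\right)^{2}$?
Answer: $- \frac{12136}{3} \approx -4045.3$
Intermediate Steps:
$l{\left(Y \right)} = \left(3 + Y\right)^{2}$
$U{\left(C,L \right)} = \frac{C + L}{C}$
$S{\left(J \right)} = J^{2} - 47 J + \frac{J + \left(3 + J\right)^{2}}{J}$ ($S{\left(J \right)} = \left(J^{2} - 47 J\right) + \frac{J + \left(3 + J\right)^{2}}{J} = J^{2} - 47 J + \frac{J + \left(3 + J\right)^{2}}{J}$)
$S{\left(-18 + 45 \right)} I = \frac{\left(-18 + 45\right) + \left(3 + \left(-18 + 45\right)\right)^{2} + \left(-18 + 45\right)^{2} \left(-47 + \left(-18 + 45\right)\right)}{-18 + 45} \cdot 8 = \frac{27 + \left(3 + 27\right)^{2} + 27^{2} \left(-47 + 27\right)}{27} \cdot 8 = \frac{27 + 30^{2} + 729 \left(-20\right)}{27} \cdot 8 = \frac{27 + 900 - 14580}{27} \cdot 8 = \frac{1}{27} \left(-13653\right) 8 = \left(- \frac{1517}{3}\right) 8 = - \frac{12136}{3}$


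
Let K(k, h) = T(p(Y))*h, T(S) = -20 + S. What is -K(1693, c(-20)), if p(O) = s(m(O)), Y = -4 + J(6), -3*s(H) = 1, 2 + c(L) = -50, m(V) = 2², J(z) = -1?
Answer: -3172/3 ≈ -1057.3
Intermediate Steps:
m(V) = 4
c(L) = -52 (c(L) = -2 - 50 = -52)
s(H) = -⅓ (s(H) = -⅓*1 = -⅓)
Y = -5 (Y = -4 - 1 = -5)
p(O) = -⅓
K(k, h) = -61*h/3 (K(k, h) = (-20 - ⅓)*h = -61*h/3)
-K(1693, c(-20)) = -(-61)*(-52)/3 = -1*3172/3 = -3172/3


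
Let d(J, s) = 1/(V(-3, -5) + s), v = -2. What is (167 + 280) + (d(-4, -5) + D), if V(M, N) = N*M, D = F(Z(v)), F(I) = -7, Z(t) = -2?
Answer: 4401/10 ≈ 440.10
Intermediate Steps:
D = -7
V(M, N) = M*N
d(J, s) = 1/(15 + s) (d(J, s) = 1/(-3*(-5) + s) = 1/(15 + s))
(167 + 280) + (d(-4, -5) + D) = (167 + 280) + (1/(15 - 5) - 7) = 447 + (1/10 - 7) = 447 + (⅒ - 7) = 447 - 69/10 = 4401/10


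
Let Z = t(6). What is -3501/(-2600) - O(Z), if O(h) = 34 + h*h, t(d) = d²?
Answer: -3454499/2600 ≈ -1328.7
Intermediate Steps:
Z = 36 (Z = 6² = 36)
O(h) = 34 + h²
-3501/(-2600) - O(Z) = -3501/(-2600) - (34 + 36²) = -3501*(-1/2600) - (34 + 1296) = 3501/2600 - 1*1330 = 3501/2600 - 1330 = -3454499/2600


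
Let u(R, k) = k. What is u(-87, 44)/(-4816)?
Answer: -11/1204 ≈ -0.0091362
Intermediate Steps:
u(-87, 44)/(-4816) = 44/(-4816) = 44*(-1/4816) = -11/1204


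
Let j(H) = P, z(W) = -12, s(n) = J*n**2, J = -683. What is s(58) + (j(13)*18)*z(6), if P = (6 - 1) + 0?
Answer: -2298692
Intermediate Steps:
s(n) = -683*n**2
P = 5 (P = 5 + 0 = 5)
j(H) = 5
s(58) + (j(13)*18)*z(6) = -683*58**2 + (5*18)*(-12) = -683*3364 + 90*(-12) = -2297612 - 1080 = -2298692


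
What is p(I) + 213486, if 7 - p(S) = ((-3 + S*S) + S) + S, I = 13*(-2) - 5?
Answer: 212597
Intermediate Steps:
I = -31 (I = -26 - 5 = -31)
p(S) = 10 - S² - 2*S (p(S) = 7 - (((-3 + S*S) + S) + S) = 7 - (((-3 + S²) + S) + S) = 7 - ((-3 + S + S²) + S) = 7 - (-3 + S² + 2*S) = 7 + (3 - S² - 2*S) = 10 - S² - 2*S)
p(I) + 213486 = (10 - 1*(-31)² - 2*(-31)) + 213486 = (10 - 1*961 + 62) + 213486 = (10 - 961 + 62) + 213486 = -889 + 213486 = 212597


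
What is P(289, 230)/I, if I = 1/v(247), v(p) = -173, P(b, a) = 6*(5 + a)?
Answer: -243930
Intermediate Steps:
P(b, a) = 30 + 6*a
I = -1/173 (I = 1/(-173) = -1/173 ≈ -0.0057803)
P(289, 230)/I = (30 + 6*230)/(-1/173) = (30 + 1380)*(-173) = 1410*(-173) = -243930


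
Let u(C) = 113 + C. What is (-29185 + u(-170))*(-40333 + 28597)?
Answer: 343184112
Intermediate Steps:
(-29185 + u(-170))*(-40333 + 28597) = (-29185 + (113 - 170))*(-40333 + 28597) = (-29185 - 57)*(-11736) = -29242*(-11736) = 343184112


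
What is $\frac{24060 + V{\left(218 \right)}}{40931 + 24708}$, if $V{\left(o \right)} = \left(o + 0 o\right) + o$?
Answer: $\frac{24496}{65639} \approx 0.37319$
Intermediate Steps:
$V{\left(o \right)} = 2 o$ ($V{\left(o \right)} = \left(o + 0\right) + o = o + o = 2 o$)
$\frac{24060 + V{\left(218 \right)}}{40931 + 24708} = \frac{24060 + 2 \cdot 218}{40931 + 24708} = \frac{24060 + 436}{65639} = 24496 \cdot \frac{1}{65639} = \frac{24496}{65639}$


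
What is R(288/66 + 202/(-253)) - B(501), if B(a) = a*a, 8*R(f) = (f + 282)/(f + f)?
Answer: -41163343/164 ≈ -2.5100e+5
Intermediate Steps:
R(f) = (282 + f)/(16*f) (R(f) = ((f + 282)/(f + f))/8 = ((282 + f)/((2*f)))/8 = ((282 + f)*(1/(2*f)))/8 = ((282 + f)/(2*f))/8 = (282 + f)/(16*f))
B(a) = a**2
R(288/66 + 202/(-253)) - B(501) = (282 + (288/66 + 202/(-253)))/(16*(288/66 + 202/(-253))) - 1*501**2 = (282 + (288*(1/66) + 202*(-1/253)))/(16*(288*(1/66) + 202*(-1/253))) - 1*251001 = (282 + (48/11 - 202/253))/(16*(48/11 - 202/253)) - 251001 = (282 + 82/23)/(16*(82/23)) - 251001 = (1/16)*(23/82)*(6568/23) - 251001 = 821/164 - 251001 = -41163343/164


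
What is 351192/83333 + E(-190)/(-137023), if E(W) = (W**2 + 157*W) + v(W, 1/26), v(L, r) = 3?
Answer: 47598633507/11418537659 ≈ 4.1685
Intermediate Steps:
E(W) = 3 + W**2 + 157*W (E(W) = (W**2 + 157*W) + 3 = 3 + W**2 + 157*W)
351192/83333 + E(-190)/(-137023) = 351192/83333 + (3 + (-190)**2 + 157*(-190))/(-137023) = 351192*(1/83333) + (3 + 36100 - 29830)*(-1/137023) = 351192/83333 + 6273*(-1/137023) = 351192/83333 - 6273/137023 = 47598633507/11418537659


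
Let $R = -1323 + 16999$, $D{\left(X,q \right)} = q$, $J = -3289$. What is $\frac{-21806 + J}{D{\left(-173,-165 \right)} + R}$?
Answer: $- \frac{25095}{15511} \approx -1.6179$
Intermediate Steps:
$R = 15676$
$\frac{-21806 + J}{D{\left(-173,-165 \right)} + R} = \frac{-21806 - 3289}{-165 + 15676} = - \frac{25095}{15511}$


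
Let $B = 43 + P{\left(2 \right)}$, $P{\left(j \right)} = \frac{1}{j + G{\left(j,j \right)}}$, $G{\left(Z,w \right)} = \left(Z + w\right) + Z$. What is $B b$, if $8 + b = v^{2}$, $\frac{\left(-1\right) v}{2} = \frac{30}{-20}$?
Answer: $\frac{345}{8} \approx 43.125$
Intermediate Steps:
$G{\left(Z,w \right)} = w + 2 Z$
$v = 3$ ($v = - 2 \frac{30}{-20} = - 2 \cdot 30 \left(- \frac{1}{20}\right) = \left(-2\right) \left(- \frac{3}{2}\right) = 3$)
$P{\left(j \right)} = \frac{1}{4 j}$ ($P{\left(j \right)} = \frac{1}{j + \left(j + 2 j\right)} = \frac{1}{j + 3 j} = \frac{1}{4 j}$)
$B = \frac{345}{8}$ ($B = 43 + \frac{1}{4 \cdot 2} = 43 + \frac{1}{4} \cdot \frac{1}{2} = 43 + \frac{1}{8} = \frac{345}{8} \approx 43.125$)
$b = 1$ ($b = -8 + 3^{2} = -8 + 9 = 1$)
$B b = \frac{345}{8} \cdot 1 = \frac{345}{8}$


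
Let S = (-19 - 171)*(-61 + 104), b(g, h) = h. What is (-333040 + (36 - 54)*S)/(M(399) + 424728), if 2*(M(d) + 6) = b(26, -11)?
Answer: -371960/849433 ≈ -0.43789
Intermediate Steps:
M(d) = -23/2 (M(d) = -6 + (½)*(-11) = -6 - 11/2 = -23/2)
S = -8170 (S = -190*43 = -8170)
(-333040 + (36 - 54)*S)/(M(399) + 424728) = (-333040 + (36 - 54)*(-8170))/(-23/2 + 424728) = (-333040 - 18*(-8170))/(849433/2) = (-333040 + 147060)*(2/849433) = -185980*2/849433 = -371960/849433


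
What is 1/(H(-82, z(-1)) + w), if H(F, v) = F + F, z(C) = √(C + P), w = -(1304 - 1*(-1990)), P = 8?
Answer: -1/3458 ≈ -0.00028918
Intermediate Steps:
w = -3294 (w = -(1304 + 1990) = -1*3294 = -3294)
z(C) = √(8 + C) (z(C) = √(C + 8) = √(8 + C))
H(F, v) = 2*F
1/(H(-82, z(-1)) + w) = 1/(2*(-82) - 3294) = 1/(-164 - 3294) = 1/(-3458) = -1/3458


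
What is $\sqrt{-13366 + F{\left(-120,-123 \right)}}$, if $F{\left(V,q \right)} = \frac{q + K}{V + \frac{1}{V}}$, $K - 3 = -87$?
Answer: $\frac{i \sqrt{2771600993326}}{14401} \approx 115.6 i$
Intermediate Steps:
$K = -84$ ($K = 3 - 87 = -84$)
$F{\left(V,q \right)} = \frac{-84 + q}{V + \frac{1}{V}}$ ($F{\left(V,q \right)} = \frac{q - 84}{V + \frac{1}{V}} = \frac{-84 + q}{V + \frac{1}{V}}$)
$\sqrt{-13366 + F{\left(-120,-123 \right)}} = \sqrt{-13366 - \frac{120 \left(-84 - 123\right)}{1 + \left(-120\right)^{2}}} = \sqrt{-13366 - 120 \frac{1}{1 + 14400} \left(-207\right)} = \sqrt{-13366 - 120 \cdot \frac{1}{14401} \left(-207\right)} = \sqrt{-13366 - \frac{120}{14401} \left(-207\right)} = \sqrt{-13366 + \frac{24840}{14401}} = \sqrt{- \frac{192458926}{14401}} = \frac{i \sqrt{2771600993326}}{14401}$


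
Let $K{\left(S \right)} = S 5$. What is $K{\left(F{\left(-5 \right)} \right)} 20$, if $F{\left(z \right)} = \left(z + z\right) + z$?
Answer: $-1500$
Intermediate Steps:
$F{\left(z \right)} = 3 z$ ($F{\left(z \right)} = 2 z + z = 3 z$)
$K{\left(S \right)} = 5 S$
$K{\left(F{\left(-5 \right)} \right)} 20 = 5 \cdot 3 \left(-5\right) 20 = 5 \left(-15\right) 20 = \left(-75\right) 20 = -1500$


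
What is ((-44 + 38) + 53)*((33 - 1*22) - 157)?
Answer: -6862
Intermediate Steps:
((-44 + 38) + 53)*((33 - 1*22) - 157) = (-6 + 53)*((33 - 22) - 157) = 47*(11 - 157) = 47*(-146) = -6862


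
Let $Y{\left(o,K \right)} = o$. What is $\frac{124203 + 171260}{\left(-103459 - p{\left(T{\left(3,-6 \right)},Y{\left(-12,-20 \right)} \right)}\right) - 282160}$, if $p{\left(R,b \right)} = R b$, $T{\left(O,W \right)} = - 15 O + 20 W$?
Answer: $- \frac{295463}{387599} \approx -0.76229$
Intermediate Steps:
$\frac{124203 + 171260}{\left(-103459 - p{\left(T{\left(3,-6 \right)},Y{\left(-12,-20 \right)} \right)}\right) - 282160} = \frac{124203 + 171260}{\left(-103459 - \left(\left(-15\right) 3 + 20 \left(-6\right)\right) \left(-12\right)\right) - 282160} = \frac{295463}{\left(-103459 - \left(-45 - 120\right) \left(-12\right)\right) - 282160} = \frac{295463}{\left(-103459 - \left(-165\right) \left(-12\right)\right) - 282160} = \frac{295463}{\left(-103459 - 1980\right) - 282160} = \frac{295463}{-105439 - 282160} = \frac{295463}{-387599} = 295463 \left(- \frac{1}{387599}\right) = - \frac{295463}{387599}$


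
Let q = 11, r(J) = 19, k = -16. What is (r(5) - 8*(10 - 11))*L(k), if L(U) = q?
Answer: 297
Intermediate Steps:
L(U) = 11
(r(5) - 8*(10 - 11))*L(k) = (19 - 8*(10 - 11))*11 = (19 - 8*(-1))*11 = (19 + 8)*11 = 27*11 = 297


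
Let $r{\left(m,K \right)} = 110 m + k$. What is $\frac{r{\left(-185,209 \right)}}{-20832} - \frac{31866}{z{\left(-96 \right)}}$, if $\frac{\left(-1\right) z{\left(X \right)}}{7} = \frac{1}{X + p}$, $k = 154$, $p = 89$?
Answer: $- \frac{55317693}{1736} \approx -31865.0$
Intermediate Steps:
$z{\left(X \right)} = - \frac{7}{89 + X}$ ($z{\left(X \right)} = - \frac{7}{X + 89} = - \frac{7}{89 + X}$)
$r{\left(m,K \right)} = 154 + 110 m$ ($r{\left(m,K \right)} = 110 m + 154 = 154 + 110 m$)
$\frac{r{\left(-185,209 \right)}}{-20832} - \frac{31866}{z{\left(-96 \right)}} = \frac{154 + 110 \left(-185\right)}{-20832} - \frac{31866}{\left(-7\right) \frac{1}{89 - 96}} = \left(154 - 20350\right) \left(- \frac{1}{20832}\right) - \frac{31866}{\left(-7\right) \frac{1}{-7}} = \left(-20196\right) \left(- \frac{1}{20832}\right) - \frac{31866}{\left(-7\right) \left(- \frac{1}{7}\right)} = \frac{1683}{1736} - \frac{31866}{1} = \frac{1683}{1736} - 31866 = - \frac{55317693}{1736}$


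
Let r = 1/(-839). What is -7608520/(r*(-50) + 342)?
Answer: -1595887070/71747 ≈ -22243.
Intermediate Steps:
r = -1/839 ≈ -0.0011919
-7608520/(r*(-50) + 342) = -7608520/(-1/839*(-50) + 342) = -7608520/(50/839 + 342) = -7608520/286988/839 = -7608520*839/286988 = -1595887070/71747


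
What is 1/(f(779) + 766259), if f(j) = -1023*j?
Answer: -1/30658 ≈ -3.2618e-5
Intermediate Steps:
1/(f(779) + 766259) = 1/(-1023*779 + 766259) = 1/(-796917 + 766259) = 1/(-30658) = -1/30658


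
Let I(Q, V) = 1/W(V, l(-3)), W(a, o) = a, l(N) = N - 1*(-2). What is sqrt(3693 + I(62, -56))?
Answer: sqrt(2895298)/28 ≈ 60.770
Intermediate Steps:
l(N) = 2 + N (l(N) = N + 2 = 2 + N)
I(Q, V) = 1/V
sqrt(3693 + I(62, -56)) = sqrt(3693 + 1/(-56)) = sqrt(3693 - 1/56) = sqrt(206807/56) = sqrt(2895298)/28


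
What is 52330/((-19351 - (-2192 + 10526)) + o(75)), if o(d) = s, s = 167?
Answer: -26165/13759 ≈ -1.9017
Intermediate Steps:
o(d) = 167
52330/((-19351 - (-2192 + 10526)) + o(75)) = 52330/((-19351 - (-2192 + 10526)) + 167) = 52330/((-19351 - 1*8334) + 167) = 52330/((-19351 - 8334) + 167) = 52330/(-27685 + 167) = 52330/(-27518) = 52330*(-1/27518) = -26165/13759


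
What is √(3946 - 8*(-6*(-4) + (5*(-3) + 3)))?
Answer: 5*√154 ≈ 62.048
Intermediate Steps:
√(3946 - 8*(-6*(-4) + (5*(-3) + 3))) = √(3946 - 8*(24 + (-15 + 3))) = √(3946 - 8*(24 - 12)) = √(3946 - 8*12) = √(3946 - 96) = √3850 = 5*√154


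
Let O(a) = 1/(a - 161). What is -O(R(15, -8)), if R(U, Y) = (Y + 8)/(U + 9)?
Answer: 1/161 ≈ 0.0062112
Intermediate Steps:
R(U, Y) = (8 + Y)/(9 + U)
O(a) = 1/(-161 + a)
-O(R(15, -8)) = -1/(-161 + (8 - 8)/(9 + 15)) = -1/(-161 + 0/24) = -1/(-161 + (1/24)*0) = -1/(-161 + 0) = -1/(-161) = -1*(-1/161) = 1/161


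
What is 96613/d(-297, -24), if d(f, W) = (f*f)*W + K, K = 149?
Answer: -96613/2116867 ≈ -0.045640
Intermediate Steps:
d(f, W) = 149 + W*f**2 (d(f, W) = (f*f)*W + 149 = f**2*W + 149 = W*f**2 + 149 = 149 + W*f**2)
96613/d(-297, -24) = 96613/(149 - 24*(-297)**2) = 96613/(149 - 24*88209) = 96613/(149 - 2117016) = 96613/(-2116867) = 96613*(-1/2116867) = -96613/2116867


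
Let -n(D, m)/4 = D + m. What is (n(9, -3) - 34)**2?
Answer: 3364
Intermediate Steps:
n(D, m) = -4*D - 4*m (n(D, m) = -4*(D + m) = -4*D - 4*m)
(n(9, -3) - 34)**2 = ((-4*9 - 4*(-3)) - 34)**2 = ((-36 + 12) - 34)**2 = (-24 - 34)**2 = (-58)**2 = 3364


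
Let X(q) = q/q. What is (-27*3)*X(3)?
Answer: -81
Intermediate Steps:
X(q) = 1
(-27*3)*X(3) = -27*3*1 = -81*1 = -81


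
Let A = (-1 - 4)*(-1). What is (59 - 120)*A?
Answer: -305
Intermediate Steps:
A = 5 (A = -5*(-1) = 5)
(59 - 120)*A = (59 - 120)*5 = -61*5 = -305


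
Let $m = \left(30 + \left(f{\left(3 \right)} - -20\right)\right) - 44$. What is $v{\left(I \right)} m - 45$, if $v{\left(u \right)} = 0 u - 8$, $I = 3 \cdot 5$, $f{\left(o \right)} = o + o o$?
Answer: $-189$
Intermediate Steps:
$f{\left(o \right)} = o + o^{2}$
$I = 15$
$v{\left(u \right)} = -8$ ($v{\left(u \right)} = 0 - 8 = -8$)
$m = 18$ ($m = \left(30 + \left(3 \left(1 + 3\right) - -20\right)\right) - 44 = \left(30 + \left(3 \cdot 4 + 20\right)\right) - 44 = \left(30 + \left(12 + 20\right)\right) - 44 = \left(30 + 32\right) - 44 = 62 - 44 = 18$)
$v{\left(I \right)} m - 45 = \left(-8\right) 18 - 45 = -144 - 45 = -189$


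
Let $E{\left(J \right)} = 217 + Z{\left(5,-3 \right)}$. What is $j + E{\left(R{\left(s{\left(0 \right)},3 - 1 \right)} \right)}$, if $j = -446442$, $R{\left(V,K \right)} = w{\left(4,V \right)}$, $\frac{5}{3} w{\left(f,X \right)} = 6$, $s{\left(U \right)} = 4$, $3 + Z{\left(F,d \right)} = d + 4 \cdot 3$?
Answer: $-446219$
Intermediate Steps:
$Z{\left(F,d \right)} = 9 + d$ ($Z{\left(F,d \right)} = -3 + \left(d + 4 \cdot 3\right) = -3 + \left(d + 12\right) = -3 + \left(12 + d\right) = 9 + d$)
$w{\left(f,X \right)} = \frac{18}{5}$ ($w{\left(f,X \right)} = \frac{3}{5} \cdot 6 = \frac{18}{5}$)
$R{\left(V,K \right)} = \frac{18}{5}$
$E{\left(J \right)} = 223$ ($E{\left(J \right)} = 217 + \left(9 - 3\right) = 217 + 6 = 223$)
$j + E{\left(R{\left(s{\left(0 \right)},3 - 1 \right)} \right)} = -446442 + 223 = -446219$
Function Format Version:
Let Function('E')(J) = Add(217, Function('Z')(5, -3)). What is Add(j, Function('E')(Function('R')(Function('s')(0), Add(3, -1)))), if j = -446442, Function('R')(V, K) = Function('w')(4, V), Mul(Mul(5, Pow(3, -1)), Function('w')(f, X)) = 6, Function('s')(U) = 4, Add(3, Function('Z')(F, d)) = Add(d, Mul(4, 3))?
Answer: -446219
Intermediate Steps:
Function('Z')(F, d) = Add(9, d) (Function('Z')(F, d) = Add(-3, Add(d, Mul(4, 3))) = Add(-3, Add(d, 12)) = Add(-3, Add(12, d)) = Add(9, d))
Function('w')(f, X) = Rational(18, 5) (Function('w')(f, X) = Mul(Rational(3, 5), 6) = Rational(18, 5))
Function('R')(V, K) = Rational(18, 5)
Function('E')(J) = 223 (Function('E')(J) = Add(217, Add(9, -3)) = Add(217, 6) = 223)
Add(j, Function('E')(Function('R')(Function('s')(0), Add(3, -1)))) = Add(-446442, 223) = -446219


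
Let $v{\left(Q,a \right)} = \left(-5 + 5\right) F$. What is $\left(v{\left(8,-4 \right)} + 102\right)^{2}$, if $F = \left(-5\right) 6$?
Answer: $10404$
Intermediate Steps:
$F = -30$
$v{\left(Q,a \right)} = 0$ ($v{\left(Q,a \right)} = \left(-5 + 5\right) \left(-30\right) = 0 \left(-30\right) = 0$)
$\left(v{\left(8,-4 \right)} + 102\right)^{2} = \left(0 + 102\right)^{2} = 102^{2} = 10404$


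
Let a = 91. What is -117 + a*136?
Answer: 12259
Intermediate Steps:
-117 + a*136 = -117 + 91*136 = -117 + 12376 = 12259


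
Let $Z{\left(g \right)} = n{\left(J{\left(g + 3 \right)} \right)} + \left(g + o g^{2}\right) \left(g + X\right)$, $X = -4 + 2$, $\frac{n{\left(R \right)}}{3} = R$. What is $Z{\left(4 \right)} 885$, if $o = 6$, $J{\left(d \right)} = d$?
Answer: $195585$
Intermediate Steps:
$n{\left(R \right)} = 3 R$
$X = -2$
$Z{\left(g \right)} = 9 + 3 g + \left(-2 + g\right) \left(g + 6 g^{2}\right)$ ($Z{\left(g \right)} = 3 \left(g + 3\right) + \left(g + 6 g^{2}\right) \left(g - 2\right) = 3 \left(3 + g\right) + \left(g + 6 g^{2}\right) \left(-2 + g\right) = \left(9 + 3 g\right) + \left(-2 + g\right) \left(g + 6 g^{2}\right) = 9 + 3 g + \left(-2 + g\right) \left(g + 6 g^{2}\right)$)
$Z{\left(4 \right)} 885 = \left(9 + 4 - 11 \cdot 4^{2} + 6 \cdot 4^{3}\right) 885 = \left(9 + 4 - 176 + 6 \cdot 64\right) 885 = \left(9 + 4 - 176 + 384\right) 885 = 221 \cdot 885 = 195585$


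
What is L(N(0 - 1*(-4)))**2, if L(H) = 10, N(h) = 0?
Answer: 100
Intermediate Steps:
L(N(0 - 1*(-4)))**2 = 10**2 = 100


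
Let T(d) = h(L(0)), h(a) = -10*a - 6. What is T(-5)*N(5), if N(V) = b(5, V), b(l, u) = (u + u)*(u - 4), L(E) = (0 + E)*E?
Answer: -60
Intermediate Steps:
L(E) = E² (L(E) = E*E = E²)
b(l, u) = 2*u*(-4 + u) (b(l, u) = (2*u)*(-4 + u) = 2*u*(-4 + u))
h(a) = -6 - 10*a
N(V) = 2*V*(-4 + V)
T(d) = -6 (T(d) = -6 - 10*0² = -6 - 10*0 = -6 + 0 = -6)
T(-5)*N(5) = -12*5*(-4 + 5) = -12*5 = -6*10 = -60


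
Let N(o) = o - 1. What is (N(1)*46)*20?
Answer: 0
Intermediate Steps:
N(o) = -1 + o
(N(1)*46)*20 = ((-1 + 1)*46)*20 = (0*46)*20 = 0*20 = 0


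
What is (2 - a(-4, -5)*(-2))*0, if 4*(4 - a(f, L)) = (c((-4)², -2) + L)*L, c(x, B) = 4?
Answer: 0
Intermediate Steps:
a(f, L) = 4 - L*(4 + L)/4 (a(f, L) = 4 - (4 + L)*L/4 = 4 - L*(4 + L)/4)
(2 - a(-4, -5)*(-2))*0 = (2 - (4 - 1*(-5) - ¼*(-5)²)*(-2))*0 = (2 - (4 + 5 - ¼*25)*(-2))*0 = (2 - (4 + 5 - 25/4)*(-2))*0 = (2 - 1*11/4*(-2))*0 = (2 - 11/4*(-2))*0 = (2 + 11/2)*0 = (15/2)*0 = 0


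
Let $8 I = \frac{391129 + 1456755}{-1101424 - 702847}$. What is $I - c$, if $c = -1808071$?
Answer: $\frac{6524499680511}{3608542} \approx 1.8081 \cdot 10^{6}$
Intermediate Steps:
$I = - \frac{461971}{3608542}$ ($I = \frac{\left(391129 + 1456755\right) \frac{1}{-1101424 - 702847}}{8} = \frac{1847884 \frac{1}{-1804271}}{8} = \frac{1847884 \left(- \frac{1}{1804271}\right)}{8} = \frac{1}{8} \left(- \frac{1847884}{1804271}\right) = - \frac{461971}{3608542} \approx -0.12802$)
$I - c = - \frac{461971}{3608542} - -1808071 = - \frac{461971}{3608542} + 1808071 = \frac{6524499680511}{3608542}$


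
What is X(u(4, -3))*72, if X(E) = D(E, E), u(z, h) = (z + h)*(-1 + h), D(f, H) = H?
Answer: -288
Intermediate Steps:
u(z, h) = (-1 + h)*(h + z) (u(z, h) = (h + z)*(-1 + h) = (-1 + h)*(h + z))
X(E) = E
X(u(4, -3))*72 = ((-3)² - 1*(-3) - 1*4 - 3*4)*72 = (9 + 3 - 4 - 12)*72 = -4*72 = -288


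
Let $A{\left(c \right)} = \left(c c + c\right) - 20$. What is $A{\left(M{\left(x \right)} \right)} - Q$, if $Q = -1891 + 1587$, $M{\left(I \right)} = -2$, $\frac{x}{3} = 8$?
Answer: $286$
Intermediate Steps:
$x = 24$ ($x = 3 \cdot 8 = 24$)
$A{\left(c \right)} = -20 + c + c^{2}$ ($A{\left(c \right)} = \left(c^{2} + c\right) - 20 = \left(c + c^{2}\right) - 20 = -20 + c + c^{2}$)
$Q = -304$
$A{\left(M{\left(x \right)} \right)} - Q = \left(-20 - 2 + \left(-2\right)^{2}\right) - -304 = \left(-20 - 2 + 4\right) + 304 = -18 + 304 = 286$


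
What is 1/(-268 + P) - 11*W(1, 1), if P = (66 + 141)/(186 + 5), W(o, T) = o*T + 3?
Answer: -2243355/50981 ≈ -44.004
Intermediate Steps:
W(o, T) = 3 + T*o (W(o, T) = T*o + 3 = 3 + T*o)
P = 207/191 ≈ 1.0838
1/(-268 + P) - 11*W(1, 1) = 1/(-268 + 207/191) - 11*(3 + 1*1) = 1/(-50981/191) - 11*(3 + 1) = -191/50981 - 11*4 = -191/50981 - 44 = -2243355/50981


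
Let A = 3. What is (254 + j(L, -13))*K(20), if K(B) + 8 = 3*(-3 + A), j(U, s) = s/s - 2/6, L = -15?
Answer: -6112/3 ≈ -2037.3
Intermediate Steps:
j(U, s) = ⅔ (j(U, s) = 1 - 2*⅙ = 1 - ⅓ = ⅔)
K(B) = -8 (K(B) = -8 + 3*(-3 + 3) = -8 + 3*0 = -8 + 0 = -8)
(254 + j(L, -13))*K(20) = (254 + ⅔)*(-8) = (764/3)*(-8) = -6112/3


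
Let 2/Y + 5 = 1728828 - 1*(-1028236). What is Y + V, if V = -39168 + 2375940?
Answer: 6442618273550/2757059 ≈ 2.3368e+6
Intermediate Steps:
V = 2336772
Y = 2/2757059 (Y = 2/(-5 + (1728828 - 1*(-1028236))) = 2/(-5 + (1728828 + 1028236)) = 2/(-5 + 2757064) = 2/2757059 ≈ 7.2541e-7)
Y + V = 2/2757059 + 2336772 = 6442618273550/2757059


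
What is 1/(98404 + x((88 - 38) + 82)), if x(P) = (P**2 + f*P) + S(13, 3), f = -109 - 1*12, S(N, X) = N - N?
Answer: 1/99856 ≈ 1.0014e-5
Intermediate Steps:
S(N, X) = 0
f = -121 (f = -109 - 12 = -121)
x(P) = P**2 - 121*P (x(P) = (P**2 - 121*P) + 0 = P**2 - 121*P)
1/(98404 + x((88 - 38) + 82)) = 1/(98404 + ((88 - 38) + 82)*(-121 + ((88 - 38) + 82))) = 1/(98404 + (50 + 82)*(-121 + (50 + 82))) = 1/(98404 + 132*(-121 + 132)) = 1/(98404 + 132*11) = 1/(98404 + 1452) = 1/99856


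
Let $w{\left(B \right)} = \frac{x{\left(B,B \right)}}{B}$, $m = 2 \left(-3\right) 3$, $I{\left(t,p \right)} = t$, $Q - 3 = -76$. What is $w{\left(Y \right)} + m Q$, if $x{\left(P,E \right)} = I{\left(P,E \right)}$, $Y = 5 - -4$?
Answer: $1315$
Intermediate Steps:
$Q = -73$ ($Q = 3 - 76 = -73$)
$Y = 9$ ($Y = 5 + 4 = 9$)
$x{\left(P,E \right)} = P$
$m = -18$ ($m = \left(-6\right) 3 = -18$)
$w{\left(B \right)} = 1$ ($w{\left(B \right)} = \frac{B}{B} = 1$)
$w{\left(Y \right)} + m Q = 1 - -1314 = 1 + 1314 = 1315$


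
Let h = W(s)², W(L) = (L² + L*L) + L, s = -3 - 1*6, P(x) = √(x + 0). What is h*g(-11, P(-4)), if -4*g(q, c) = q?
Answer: 257499/4 ≈ 64375.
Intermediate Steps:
P(x) = √x
g(q, c) = -q/4
s = -9 (s = -3 - 6 = -9)
W(L) = L + 2*L² (W(L) = (L² + L²) + L = 2*L² + L = L + 2*L²)
h = 23409 (h = (-9*(1 + 2*(-9)))² = (-9*(1 - 18))² = (-9*(-17))² = 153² = 23409)
h*g(-11, P(-4)) = 23409*(-¼*(-11)) = 23409*(11/4) = 257499/4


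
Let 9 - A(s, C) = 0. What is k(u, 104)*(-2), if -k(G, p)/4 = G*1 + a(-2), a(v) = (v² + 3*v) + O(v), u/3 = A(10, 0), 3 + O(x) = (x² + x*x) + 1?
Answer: 248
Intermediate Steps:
A(s, C) = 9 (A(s, C) = 9 - 1*0 = 9 + 0 = 9)
O(x) = -2 + 2*x² (O(x) = -3 + ((x² + x*x) + 1) = -3 + ((x² + x²) + 1) = -3 + (2*x² + 1) = -3 + (1 + 2*x²) = -2 + 2*x²)
u = 27 (u = 3*9 = 27)
a(v) = -2 + 3*v + 3*v² (a(v) = (v² + 3*v) + (-2 + 2*v²) = -2 + 3*v + 3*v²)
k(G, p) = -16 - 4*G (k(G, p) = -4*(G*1 + (-2 + 3*(-2) + 3*(-2)²)) = -4*(G + (-2 - 6 + 3*4)) = -4*(G + (-2 - 6 + 12)) = -4*(G + 4) = -4*(4 + G) = -16 - 4*G)
k(u, 104)*(-2) = (-16 - 4*27)*(-2) = (-16 - 108)*(-2) = -124*(-2) = 248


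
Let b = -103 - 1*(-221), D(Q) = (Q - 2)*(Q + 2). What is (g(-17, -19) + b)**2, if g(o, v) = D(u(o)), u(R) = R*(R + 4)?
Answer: 2396592025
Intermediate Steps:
u(R) = R*(4 + R)
D(Q) = (-2 + Q)*(2 + Q)
g(o, v) = -4 + o**2*(4 + o)**2 (g(o, v) = -4 + (o*(4 + o))**2 = -4 + o**2*(4 + o)**2)
b = 118 (b = -103 + 221 = 118)
(g(-17, -19) + b)**2 = ((-4 + (-17)**2*(4 - 17)**2) + 118)**2 = ((-4 + 289*(-13)**2) + 118)**2 = ((-4 + 289*169) + 118)**2 = ((-4 + 48841) + 118)**2 = (48837 + 118)**2 = 48955**2 = 2396592025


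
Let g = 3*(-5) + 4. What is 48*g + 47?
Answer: -481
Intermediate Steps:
g = -11 (g = -15 + 4 = -11)
48*g + 47 = 48*(-11) + 47 = -528 + 47 = -481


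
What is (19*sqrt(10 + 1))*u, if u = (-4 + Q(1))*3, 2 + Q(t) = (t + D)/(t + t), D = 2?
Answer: -513*sqrt(11)/2 ≈ -850.71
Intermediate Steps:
Q(t) = -2 + (2 + t)/(2*t) (Q(t) = -2 + (t + 2)/(t + t) = -2 + (2 + t)/((2*t)) = -2 + (2 + t)*(1/(2*t)) = -2 + (2 + t)/(2*t))
u = -27/2 (u = (-4 + (-3/2 + 1/1))*3 = (-4 + (-3/2 + 1))*3 = (-4 - 1/2)*3 = -9/2*3 = -27/2 ≈ -13.500)
(19*sqrt(10 + 1))*u = (19*sqrt(10 + 1))*(-27/2) = (19*sqrt(11))*(-27/2) = -513*sqrt(11)/2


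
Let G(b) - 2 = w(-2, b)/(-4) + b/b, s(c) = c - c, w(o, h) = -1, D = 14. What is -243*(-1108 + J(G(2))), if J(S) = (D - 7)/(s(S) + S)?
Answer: 3493368/13 ≈ 2.6872e+5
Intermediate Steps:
s(c) = 0
G(b) = 13/4 (G(b) = 2 + (-1/(-4) + b/b) = 2 + (-1*(-1/4) + 1) = 2 + (1/4 + 1) = 2 + 5/4 = 13/4)
J(S) = 7/S (J(S) = (14 - 7)/(0 + S) = 7/S)
-243*(-1108 + J(G(2))) = -243*(-1108 + 7/(13/4)) = -243*(-1108 + 7*(4/13)) = -243*(-1108 + 28/13) = -243*(-14376/13) = 3493368/13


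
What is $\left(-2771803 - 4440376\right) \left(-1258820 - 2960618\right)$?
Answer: $30431342135402$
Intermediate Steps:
$\left(-2771803 - 4440376\right) \left(-1258820 - 2960618\right) = \left(-7212179\right) \left(-4219438\right) = 30431342135402$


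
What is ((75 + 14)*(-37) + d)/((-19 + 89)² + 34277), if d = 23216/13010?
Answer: -21409357/254846385 ≈ -0.084009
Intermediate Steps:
d = 11608/6505 (d = 23216*(1/13010) = 11608/6505 ≈ 1.7845)
((75 + 14)*(-37) + d)/((-19 + 89)² + 34277) = ((75 + 14)*(-37) + 11608/6505)/((-19 + 89)² + 34277) = (89*(-37) + 11608/6505)/(70² + 34277) = (-3293 + 11608/6505)/(4900 + 34277) = -21409357/6505/39177 = -21409357/6505*1/39177 = -21409357/254846385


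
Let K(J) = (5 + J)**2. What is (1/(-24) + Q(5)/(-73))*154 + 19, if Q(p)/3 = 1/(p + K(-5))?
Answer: 49571/4380 ≈ 11.318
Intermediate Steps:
Q(p) = 3/p (Q(p) = 3/(p + (5 - 5)**2) = 3/(p + 0**2) = 3/(p + 0) = 3/p)
(1/(-24) + Q(5)/(-73))*154 + 19 = (1/(-24) + (3/5)/(-73))*154 + 19 = (1*(-1/24) + (3*(1/5))*(-1/73))*154 + 19 = (-1/24 + (3/5)*(-1/73))*154 + 19 = (-1/24 - 3/365)*154 + 19 = -437/8760*154 + 19 = -33649/4380 + 19 = 49571/4380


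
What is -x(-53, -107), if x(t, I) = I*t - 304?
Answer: -5367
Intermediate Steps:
x(t, I) = -304 + I*t
-x(-53, -107) = -(-304 - 107*(-53)) = -(-304 + 5671) = -1*5367 = -5367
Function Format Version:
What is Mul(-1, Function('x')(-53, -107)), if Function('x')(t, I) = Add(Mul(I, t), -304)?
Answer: -5367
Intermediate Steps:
Function('x')(t, I) = Add(-304, Mul(I, t))
Mul(-1, Function('x')(-53, -107)) = Mul(-1, Add(-304, Mul(-107, -53))) = Mul(-1, Add(-304, 5671)) = Mul(-1, 5367) = -5367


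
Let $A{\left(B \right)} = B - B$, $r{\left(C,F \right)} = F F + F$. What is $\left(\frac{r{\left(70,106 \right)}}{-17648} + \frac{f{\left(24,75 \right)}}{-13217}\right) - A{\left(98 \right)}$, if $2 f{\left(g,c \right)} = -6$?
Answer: $- \frac{74927135}{116626808} \approx -0.64245$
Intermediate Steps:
$r{\left(C,F \right)} = F + F^{2}$ ($r{\left(C,F \right)} = F^{2} + F = F + F^{2}$)
$f{\left(g,c \right)} = -3$ ($f{\left(g,c \right)} = \frac{1}{2} \left(-6\right) = -3$)
$A{\left(B \right)} = 0$
$\left(\frac{r{\left(70,106 \right)}}{-17648} + \frac{f{\left(24,75 \right)}}{-13217}\right) - A{\left(98 \right)} = \left(\frac{106 \left(1 + 106\right)}{-17648} - \frac{3}{-13217}\right) - 0 = \left(106 \cdot 107 \left(- \frac{1}{17648}\right) - - \frac{3}{13217}\right) + 0 = \left(11342 \left(- \frac{1}{17648}\right) + \frac{3}{13217}\right) + 0 = \left(- \frac{5671}{8824} + \frac{3}{13217}\right) + 0 = - \frac{74927135}{116626808} + 0 = - \frac{74927135}{116626808}$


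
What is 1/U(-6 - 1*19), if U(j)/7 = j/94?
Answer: -94/175 ≈ -0.53714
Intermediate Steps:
U(j) = 7*j/94 (U(j) = 7*(j/94) = 7*j/94)
1/U(-6 - 1*19) = 1/(7*(-6 - 1*19)/94) = 1/(7*(-6 - 19)/94) = 1/((7/94)*(-25)) = 1/(-175/94) = -94/175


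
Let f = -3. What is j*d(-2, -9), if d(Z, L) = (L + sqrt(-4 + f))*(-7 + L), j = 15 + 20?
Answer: 5040 - 560*I*sqrt(7) ≈ 5040.0 - 1481.6*I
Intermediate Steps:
j = 35
d(Z, L) = (-7 + L)*(L + I*sqrt(7)) (d(Z, L) = (L + sqrt(-4 - 3))*(-7 + L) = (L + sqrt(-7))*(-7 + L) = (L + I*sqrt(7))*(-7 + L) = (-7 + L)*(L + I*sqrt(7)))
j*d(-2, -9) = 35*((-9)**2 - 7*(-9) - 7*I*sqrt(7) + I*(-9)*sqrt(7)) = 35*(81 + 63 - 7*I*sqrt(7) - 9*I*sqrt(7)) = 35*(144 - 16*I*sqrt(7)) = 5040 - 560*I*sqrt(7)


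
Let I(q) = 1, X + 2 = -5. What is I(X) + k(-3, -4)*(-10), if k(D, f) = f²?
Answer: -159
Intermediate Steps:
X = -7 (X = -2 - 5 = -7)
I(X) + k(-3, -4)*(-10) = 1 + (-4)²*(-10) = 1 + 16*(-10) = 1 - 160 = -159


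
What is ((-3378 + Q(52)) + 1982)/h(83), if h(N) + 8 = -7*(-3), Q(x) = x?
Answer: -1344/13 ≈ -103.38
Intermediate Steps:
h(N) = 13 (h(N) = -8 - 7*(-3) = -8 + 21 = 13)
((-3378 + Q(52)) + 1982)/h(83) = ((-3378 + 52) + 1982)/13 = (-3326 + 1982)*(1/13) = -1344*1/13 = -1344/13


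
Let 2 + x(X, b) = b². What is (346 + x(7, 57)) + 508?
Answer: 4101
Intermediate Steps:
x(X, b) = -2 + b²
(346 + x(7, 57)) + 508 = (346 + (-2 + 57²)) + 508 = (346 + (-2 + 3249)) + 508 = (346 + 3247) + 508 = 3593 + 508 = 4101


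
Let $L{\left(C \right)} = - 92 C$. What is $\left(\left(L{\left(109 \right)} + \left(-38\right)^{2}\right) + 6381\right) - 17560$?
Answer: $-19763$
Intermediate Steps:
$\left(\left(L{\left(109 \right)} + \left(-38\right)^{2}\right) + 6381\right) - 17560 = \left(\left(\left(-92\right) 109 + \left(-38\right)^{2}\right) + 6381\right) - 17560 = \left(\left(-10028 + 1444\right) + 6381\right) - 17560 = \left(-8584 + 6381\right) - 17560 = -2203 - 17560 = -19763$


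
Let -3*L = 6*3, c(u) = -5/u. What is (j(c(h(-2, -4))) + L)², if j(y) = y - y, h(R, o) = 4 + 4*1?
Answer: 36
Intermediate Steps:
h(R, o) = 8 (h(R, o) = 4 + 4 = 8)
j(y) = 0
L = -6 (L = -2*3 = -⅓*18 = -6)
(j(c(h(-2, -4))) + L)² = (0 - 6)² = (-6)² = 36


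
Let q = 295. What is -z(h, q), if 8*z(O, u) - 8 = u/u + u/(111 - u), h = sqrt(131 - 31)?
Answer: -1361/1472 ≈ -0.92459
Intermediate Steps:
h = 10 (h = sqrt(100) = 10)
z(O, u) = 9/8 + u/(8*(111 - u)) (z(O, u) = 1 + (u/u + u/(111 - u))/8 = 1 + (1 + u/(111 - u))/8 = 1 + (1/8 + u/(8*(111 - u))) = 9/8 + u/(8*(111 - u)))
-z(h, q) = -(-999/8 + 295)/(-111 + 295) = -1361/(184*8) = -1*1361/1472 = -1361/1472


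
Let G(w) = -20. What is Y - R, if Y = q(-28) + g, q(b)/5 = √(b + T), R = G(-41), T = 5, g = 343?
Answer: 363 + 5*I*√23 ≈ 363.0 + 23.979*I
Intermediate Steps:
R = -20
q(b) = 5*√(5 + b) (q(b) = 5*√(b + 5) = 5*√(5 + b))
Y = 343 + 5*I*√23 (Y = 5*√(5 - 28) + 343 = 5*√(-23) + 343 = 5*(I*√23) + 343 = 5*I*√23 + 343 = 343 + 5*I*√23 ≈ 343.0 + 23.979*I)
Y - R = (343 + 5*I*√23) - 1*(-20) = (343 + 5*I*√23) + 20 = 363 + 5*I*√23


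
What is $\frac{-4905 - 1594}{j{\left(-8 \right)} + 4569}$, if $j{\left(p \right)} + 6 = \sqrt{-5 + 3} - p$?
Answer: $- \frac{29706929}{20894043} + \frac{6499 i \sqrt{2}}{20894043} \approx -1.4218 + 0.00043989 i$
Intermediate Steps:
$j{\left(p \right)} = -6 - p + i \sqrt{2}$ ($j{\left(p \right)} = -6 - \left(p - \sqrt{-5 + 3}\right) = -6 - \left(p - i \sqrt{2}\right) = -6 - p + i \sqrt{2}$)
$\frac{-4905 - 1594}{j{\left(-8 \right)} + 4569} = \frac{-4905 - 1594}{\left(-6 - -8 + i \sqrt{2}\right) + 4569} = - \frac{6499}{\left(-6 + 8 + i \sqrt{2}\right) + 4569} = - \frac{6499}{\left(2 + i \sqrt{2}\right) + 4569} = - \frac{6499}{4571 + i \sqrt{2}}$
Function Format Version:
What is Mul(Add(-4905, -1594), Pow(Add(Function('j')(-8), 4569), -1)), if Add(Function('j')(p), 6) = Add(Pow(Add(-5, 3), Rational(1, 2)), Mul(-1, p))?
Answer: Add(Rational(-29706929, 20894043), Mul(Rational(6499, 20894043), I, Pow(2, Rational(1, 2)))) ≈ Add(-1.4218, Mul(0.00043989, I))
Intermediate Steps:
Function('j')(p) = Add(-6, Mul(-1, p), Mul(I, Pow(2, Rational(1, 2)))) (Function('j')(p) = Add(-6, Add(Pow(Add(-5, 3), Rational(1, 2)), Mul(-1, p))) = Add(-6, Add(Pow(-2, Rational(1, 2)), Mul(-1, p))) = Add(-6, Add(Mul(I, Pow(2, Rational(1, 2))), Mul(-1, p))) = Add(-6, Add(Mul(-1, p), Mul(I, Pow(2, Rational(1, 2))))) = Add(-6, Mul(-1, p), Mul(I, Pow(2, Rational(1, 2)))))
Mul(Add(-4905, -1594), Pow(Add(Function('j')(-8), 4569), -1)) = Mul(Add(-4905, -1594), Pow(Add(Add(-6, Mul(-1, -8), Mul(I, Pow(2, Rational(1, 2)))), 4569), -1)) = Mul(-6499, Pow(Add(Add(-6, 8, Mul(I, Pow(2, Rational(1, 2)))), 4569), -1)) = Mul(-6499, Pow(Add(Add(2, Mul(I, Pow(2, Rational(1, 2)))), 4569), -1)) = Mul(-6499, Pow(Add(4571, Mul(I, Pow(2, Rational(1, 2)))), -1))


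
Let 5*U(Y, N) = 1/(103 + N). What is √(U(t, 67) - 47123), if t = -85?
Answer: I*√1361854666/170 ≈ 217.08*I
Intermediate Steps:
U(Y, N) = 1/(5*(103 + N))
√(U(t, 67) - 47123) = √(1/(5*(103 + 67)) - 47123) = √((⅕)/170 - 47123) = √((⅕)*(1/170) - 47123) = √(1/850 - 47123) = √(-40054549/850) = I*√1361854666/170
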